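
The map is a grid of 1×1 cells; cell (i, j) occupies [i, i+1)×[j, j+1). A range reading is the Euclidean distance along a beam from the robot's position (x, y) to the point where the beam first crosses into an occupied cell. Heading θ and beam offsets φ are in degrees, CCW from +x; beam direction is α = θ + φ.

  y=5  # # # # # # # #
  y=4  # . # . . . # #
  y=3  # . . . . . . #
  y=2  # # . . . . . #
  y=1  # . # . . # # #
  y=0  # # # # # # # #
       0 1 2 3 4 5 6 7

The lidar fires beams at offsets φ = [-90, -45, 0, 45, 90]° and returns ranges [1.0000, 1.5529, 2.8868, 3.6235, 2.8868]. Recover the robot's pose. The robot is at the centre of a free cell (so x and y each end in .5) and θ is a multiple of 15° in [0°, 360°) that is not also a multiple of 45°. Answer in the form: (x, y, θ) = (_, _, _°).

Candidates: 18 free-cell centres × 16 headings = 288 poses. Raycast each; keep the one whose scan matches to 4 dp.
  (3.5, 1.5, 195°): beam 1 = 2.5882 ≠ 1.0000 ✗
  (1.5, 4.5, 30°): beam 1 = 2.8868 ≠ 1.0000 ✗
  (5.5, 4.5, 165°): beam 1 = 0.5176 ≠ 1.0000 ✗
  (3.5, 2.5, 120°): beam 1 = 3.0000 ≠ 1.0000 ✗
  …
  (5.5, 3.5, 150°): r_1=1.0000, r_2=1.5529, r_3=2.8868, r_4=3.6235, r_5=2.8868 — all match ✓
No second candidate reproduces the full scan.

(x, y, θ) = (5.5, 3.5, 150°)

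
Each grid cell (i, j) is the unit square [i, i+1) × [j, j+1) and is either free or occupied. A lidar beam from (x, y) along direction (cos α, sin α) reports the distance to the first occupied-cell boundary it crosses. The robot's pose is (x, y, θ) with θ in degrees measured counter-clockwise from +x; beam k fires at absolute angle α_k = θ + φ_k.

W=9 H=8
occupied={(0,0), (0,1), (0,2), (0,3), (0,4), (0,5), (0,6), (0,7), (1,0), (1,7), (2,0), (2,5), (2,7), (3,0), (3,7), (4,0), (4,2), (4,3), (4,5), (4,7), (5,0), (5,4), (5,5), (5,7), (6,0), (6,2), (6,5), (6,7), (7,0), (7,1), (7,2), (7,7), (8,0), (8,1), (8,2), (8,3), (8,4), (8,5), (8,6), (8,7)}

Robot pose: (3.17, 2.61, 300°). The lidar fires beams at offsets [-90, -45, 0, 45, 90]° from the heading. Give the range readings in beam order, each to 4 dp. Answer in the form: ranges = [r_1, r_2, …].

ranges = [2.5057, 1.6668, 1.8591, 0.8593, 0.9584]

beam 1: φ=-90°, α=210°
  dir = (cos 210°, sin 210°) = (-0.8660, -0.5000); from cell (3,2)
  next x-line at t=0.1963, next y-line at t=1.2200; Δt_x=1.1547, Δt_y=2.0000
    x: enter (2,2) at t=0.1963
    y: enter (2,1) at t=1.2200
    x: enter (1,1) at t=1.3510
    x: enter (0,1) at t=2.5057 ← occupied
  → r_1 = 2.5057
beam 2: φ=-45°, α=255°
  dir = (cos 255°, sin 255°) = (-0.2588, -0.9659); from cell (3,2)
  next x-line at t=0.6568, next y-line at t=0.6315; Δt_x=3.8637, Δt_y=1.0353
    y: enter (3,1) at t=0.6315
    x: enter (2,1) at t=0.6568
    y: enter (2,0) at t=1.6668 ← occupied
  → r_2 = 1.6668
beam 3: φ=0°, α=300°
  dir = (cos 300°, sin 300°) = (0.5000, -0.8660); from cell (3,2)
  next x-line at t=1.6600, next y-line at t=0.7044; Δt_x=2.0000, Δt_y=1.1547
    y: enter (3,1) at t=0.7044
    x: enter (4,1) at t=1.6600
    y: enter (4,0) at t=1.8591 ← occupied
  → r_3 = 1.8591
beam 4: φ=45°, α=345°
  dir = (cos 345°, sin 345°) = (0.9659, -0.2588); from cell (3,2)
  next x-line at t=0.8593, next y-line at t=2.3569; Δt_x=1.0353, Δt_y=3.8637
    x: enter (4,2) at t=0.8593 ← occupied
  → r_4 = 0.8593
beam 5: φ=90°, α=30°
  dir = (cos 30°, sin 30°) = (0.8660, 0.5000); from cell (3,2)
  next x-line at t=0.9584, next y-line at t=0.7800; Δt_x=1.1547, Δt_y=2.0000
    y: enter (3,3) at t=0.7800
    x: enter (4,3) at t=0.9584 ← occupied
  → r_5 = 0.9584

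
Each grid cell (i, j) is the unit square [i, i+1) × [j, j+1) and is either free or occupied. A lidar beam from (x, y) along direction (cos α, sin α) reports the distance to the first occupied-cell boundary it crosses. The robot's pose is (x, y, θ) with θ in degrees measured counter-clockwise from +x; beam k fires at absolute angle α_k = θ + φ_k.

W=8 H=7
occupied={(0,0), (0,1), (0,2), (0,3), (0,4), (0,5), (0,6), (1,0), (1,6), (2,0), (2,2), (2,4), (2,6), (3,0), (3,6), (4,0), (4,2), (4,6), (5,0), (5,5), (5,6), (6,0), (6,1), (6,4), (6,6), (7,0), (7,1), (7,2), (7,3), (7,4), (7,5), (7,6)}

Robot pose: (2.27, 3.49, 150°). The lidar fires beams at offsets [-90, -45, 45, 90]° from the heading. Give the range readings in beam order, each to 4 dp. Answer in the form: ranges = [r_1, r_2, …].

ranges = [0.5889, 0.5280, 1.3148, 2.5400]

beam 1: φ=-90°, α=60°
  cosα=0.5000 sinα=0.8660 | (2,3) | tMaxX 1.4600 tMaxY 0.5889 | tΔX 2.0000 tΔY 1.1547
    t=0.5889 [y] (2,4) — stop
  → r_1 = 0.5889
beam 2: φ=-45°, α=105°
  cosα=-0.2588 sinα=0.9659 | (2,3) | tMaxX 1.0432 tMaxY 0.5280 | tΔX 3.8637 tΔY 1.0353
    t=0.5280 [y] (2,4) — stop
  → r_2 = 0.5280
beam 3: φ=45°, α=195°
  cosα=-0.9659 sinα=-0.2588 | (2,3) | tMaxX 0.2795 tMaxY 1.8932 | tΔX 1.0353 tΔY 3.8637
    t=0.2795 [x] (1,3)
    t=1.3148 [x] (0,3) — stop
  → r_3 = 1.3148
beam 4: φ=90°, α=240°
  cosα=-0.5000 sinα=-0.8660 | (2,3) | tMaxX 0.5400 tMaxY 0.5658 | tΔX 2.0000 tΔY 1.1547
    t=0.5400 [x] (1,3)
    t=0.5658 [y] (1,2)
    t=1.7205 [y] (1,1)
    t=2.5400 [x] (0,1) — stop
  → r_4 = 2.5400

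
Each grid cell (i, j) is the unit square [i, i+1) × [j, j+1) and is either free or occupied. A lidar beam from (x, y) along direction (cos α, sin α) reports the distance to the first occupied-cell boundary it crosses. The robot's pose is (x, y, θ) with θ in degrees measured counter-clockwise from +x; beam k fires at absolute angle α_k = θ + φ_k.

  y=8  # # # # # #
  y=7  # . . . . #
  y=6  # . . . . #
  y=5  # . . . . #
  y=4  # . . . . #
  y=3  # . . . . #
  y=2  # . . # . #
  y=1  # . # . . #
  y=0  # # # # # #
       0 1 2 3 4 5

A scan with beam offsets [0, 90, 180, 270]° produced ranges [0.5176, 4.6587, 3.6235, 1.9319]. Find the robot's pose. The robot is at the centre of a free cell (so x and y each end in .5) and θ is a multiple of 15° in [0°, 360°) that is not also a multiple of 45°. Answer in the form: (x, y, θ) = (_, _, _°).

Enumerate (i+0.5, j+0.5, θ) over the 26 free cells and 16 admissible headings. For each, cast all 4 beams and compare to the given ranges.
  (4.5, 5.5, 330°): beam 1 = 0.5774 ≠ 0.5176 ✗
  (1.5, 7.5, 105°): beam 2 = 0.5176 ≠ 4.6587 ✗
  (2.5, 7.5, 105°): beam 2 = 1.5529 ≠ 4.6587 ✗
  …
  (4.5, 3.5, 15°): r_1=0.5176, r_2=4.6587, r_3=3.6235, r_4=1.9319 — all match ✓
No second candidate reproduces the full scan.

(x, y, θ) = (4.5, 3.5, 15°)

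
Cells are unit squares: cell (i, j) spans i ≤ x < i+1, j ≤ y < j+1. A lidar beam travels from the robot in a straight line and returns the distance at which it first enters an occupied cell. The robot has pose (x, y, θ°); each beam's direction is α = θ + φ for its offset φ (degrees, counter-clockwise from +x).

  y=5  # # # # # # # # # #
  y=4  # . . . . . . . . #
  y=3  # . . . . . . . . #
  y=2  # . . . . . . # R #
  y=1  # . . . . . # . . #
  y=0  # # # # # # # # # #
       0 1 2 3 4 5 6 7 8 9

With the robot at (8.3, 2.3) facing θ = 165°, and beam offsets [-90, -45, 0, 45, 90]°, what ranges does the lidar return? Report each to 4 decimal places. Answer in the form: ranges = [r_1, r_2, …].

ranges = [2.7046, 0.6000, 0.3106, 0.3464, 1.3459]

beam 1: φ=-90°, α=75°
  d=(0.2588,0.9659)  start (8,2)  tX=2.7046 tY=0.7247  stride 1/|dx|=3.8637 1/|dy|=1.0353
    cross y-line → (8,3), t=0.7247
    cross y-line → (8,4), t=1.7600
    cross x-line → (9,4), t=2.7046 (wall)
  → r_1 = 2.7046
beam 2: φ=-45°, α=120°
  d=(-0.5000,0.8660)  start (8,2)  tX=0.6000 tY=0.8083  stride 1/|dx|=2.0000 1/|dy|=1.1547
    cross x-line → (7,2), t=0.6000 (wall)
  → r_2 = 0.6000
beam 3: φ=0°, α=165°
  d=(-0.9659,0.2588)  start (8,2)  tX=0.3106 tY=2.7046  stride 1/|dx|=1.0353 1/|dy|=3.8637
    cross x-line → (7,2), t=0.3106 (wall)
  → r_3 = 0.3106
beam 4: φ=45°, α=210°
  d=(-0.8660,-0.5000)  start (8,2)  tX=0.3464 tY=0.6000  stride 1/|dx|=1.1547 1/|dy|=2.0000
    cross x-line → (7,2), t=0.3464 (wall)
  → r_4 = 0.3464
beam 5: φ=90°, α=255°
  d=(-0.2588,-0.9659)  start (8,2)  tX=1.1591 tY=0.3106  stride 1/|dx|=3.8637 1/|dy|=1.0353
    cross y-line → (8,1), t=0.3106
    cross x-line → (7,1), t=1.1591
    cross y-line → (7,0), t=1.3459 (wall)
  → r_5 = 1.3459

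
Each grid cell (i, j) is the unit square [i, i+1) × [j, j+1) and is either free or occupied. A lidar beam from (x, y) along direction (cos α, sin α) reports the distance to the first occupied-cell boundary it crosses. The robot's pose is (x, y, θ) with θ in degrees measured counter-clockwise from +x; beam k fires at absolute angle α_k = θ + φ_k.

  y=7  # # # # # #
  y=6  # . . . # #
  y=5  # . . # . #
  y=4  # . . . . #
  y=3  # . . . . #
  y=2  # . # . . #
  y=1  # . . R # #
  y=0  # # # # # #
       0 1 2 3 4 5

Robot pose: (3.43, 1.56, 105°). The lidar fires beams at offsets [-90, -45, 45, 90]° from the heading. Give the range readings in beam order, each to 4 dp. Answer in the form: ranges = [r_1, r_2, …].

beam 1: φ=-90°, α=15°
  direction (0.9659, 0.2588); cell (3,1); t to first gridline: x 0.5901, y 1.7000 (then +1.0353 / +3.8637)
    (4,1) via x @ 0.5901  # hit
  → r_1 = 0.5901
beam 2: φ=-45°, α=60°
  direction (0.5000, 0.8660); cell (3,1); t to first gridline: x 1.1400, y 0.5081 (then +2.0000 / +1.1547)
    (3,2) via y @ 0.5081
    (4,2) via x @ 1.1400
    (4,3) via y @ 1.6628
    (4,4) via y @ 2.8175
    (5,4) via x @ 3.1400  # hit
  → r_2 = 3.1400
beam 3: φ=45°, α=150°
  direction (-0.8660, 0.5000); cell (3,1); t to first gridline: x 0.4965, y 0.8800 (then +1.1547 / +2.0000)
    (2,1) via x @ 0.4965
    (2,2) via y @ 0.8800  # hit
  → r_3 = 0.8800
beam 4: φ=90°, α=195°
  direction (-0.9659, -0.2588); cell (3,1); t to first gridline: x 0.4452, y 2.1637 (then +1.0353 / +3.8637)
    (2,1) via x @ 0.4452
    (1,1) via x @ 1.4804
    (1,0) via y @ 2.1637  # hit
  → r_4 = 2.1637

ranges = [0.5901, 3.1400, 0.8800, 2.1637]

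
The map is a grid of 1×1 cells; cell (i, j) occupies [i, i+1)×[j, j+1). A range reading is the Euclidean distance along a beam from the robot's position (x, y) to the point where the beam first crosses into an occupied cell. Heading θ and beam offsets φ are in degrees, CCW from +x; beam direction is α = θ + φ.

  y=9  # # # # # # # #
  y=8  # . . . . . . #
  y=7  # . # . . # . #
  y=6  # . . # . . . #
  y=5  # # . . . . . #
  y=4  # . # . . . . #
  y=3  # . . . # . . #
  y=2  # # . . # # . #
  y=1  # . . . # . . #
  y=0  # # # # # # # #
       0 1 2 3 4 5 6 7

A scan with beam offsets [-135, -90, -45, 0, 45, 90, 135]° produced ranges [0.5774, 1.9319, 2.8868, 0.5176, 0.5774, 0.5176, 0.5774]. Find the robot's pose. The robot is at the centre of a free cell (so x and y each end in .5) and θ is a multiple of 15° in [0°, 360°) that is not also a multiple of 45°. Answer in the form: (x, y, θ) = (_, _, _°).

The pose lattice has 38·16 = 608 candidates. Test each by forward raycasting.
  (1.5, 7.5, 165°): beam 2 = 1.5529 ≠ 1.9319 ✗
  (3.5, 3.5, 120°): beam 1 = 0.5176 ≠ 0.5774 ✗
  (6.5, 3.5, 210°): beam 1 = 1.9319 ≠ 0.5774 ✗
  …
  (1.5, 1.5, 75°): r_1=0.5774, r_2=1.9319, r_3=2.8868, r_4=0.5176, r_5=0.5774, r_6=0.5176, r_7=0.5774 — all match ✓
Unique over the lattice → pose = (1.5, 1.5, 75°).

(x, y, θ) = (1.5, 1.5, 75°)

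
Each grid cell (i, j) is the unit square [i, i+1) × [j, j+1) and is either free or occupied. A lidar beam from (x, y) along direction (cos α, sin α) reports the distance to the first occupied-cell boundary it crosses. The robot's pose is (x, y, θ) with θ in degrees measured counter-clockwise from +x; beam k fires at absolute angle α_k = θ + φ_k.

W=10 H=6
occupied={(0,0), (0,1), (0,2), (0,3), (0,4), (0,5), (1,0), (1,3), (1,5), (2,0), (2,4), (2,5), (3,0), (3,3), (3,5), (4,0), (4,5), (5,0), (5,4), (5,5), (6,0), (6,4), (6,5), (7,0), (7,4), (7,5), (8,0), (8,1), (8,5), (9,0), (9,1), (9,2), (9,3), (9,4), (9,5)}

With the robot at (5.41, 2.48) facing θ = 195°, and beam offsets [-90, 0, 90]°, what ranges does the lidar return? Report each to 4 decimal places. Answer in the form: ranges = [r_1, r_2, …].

ranges = [1.5736, 4.5656, 1.5322]

beam 1: φ=-90°, α=105°
  cosα=-0.2588 sinα=0.9659 | (5,2) | tMaxX 1.5841 tMaxY 0.5383 | tΔX 3.8637 tΔY 1.0353
    t=0.5383 [y] (5,3)
    t=1.5736 [y] (5,4) — stop
  → r_1 = 1.5736
beam 2: φ=0°, α=195°
  cosα=-0.9659 sinα=-0.2588 | (5,2) | tMaxX 0.4245 tMaxY 1.8546 | tΔX 1.0353 tΔY 3.8637
    t=0.4245 [x] (4,2)
    t=1.4597 [x] (3,2)
    t=1.8546 [y] (3,1)
    t=2.4950 [x] (2,1)
    t=3.5303 [x] (1,1)
    t=4.5656 [x] (0,1) — stop
  → r_2 = 4.5656
beam 3: φ=90°, α=285°
  cosα=0.2588 sinα=-0.9659 | (5,2) | tMaxX 2.2796 tMaxY 0.4969 | tΔX 3.8637 tΔY 1.0353
    t=0.4969 [y] (5,1)
    t=1.5322 [y] (5,0) — stop
  → r_3 = 1.5322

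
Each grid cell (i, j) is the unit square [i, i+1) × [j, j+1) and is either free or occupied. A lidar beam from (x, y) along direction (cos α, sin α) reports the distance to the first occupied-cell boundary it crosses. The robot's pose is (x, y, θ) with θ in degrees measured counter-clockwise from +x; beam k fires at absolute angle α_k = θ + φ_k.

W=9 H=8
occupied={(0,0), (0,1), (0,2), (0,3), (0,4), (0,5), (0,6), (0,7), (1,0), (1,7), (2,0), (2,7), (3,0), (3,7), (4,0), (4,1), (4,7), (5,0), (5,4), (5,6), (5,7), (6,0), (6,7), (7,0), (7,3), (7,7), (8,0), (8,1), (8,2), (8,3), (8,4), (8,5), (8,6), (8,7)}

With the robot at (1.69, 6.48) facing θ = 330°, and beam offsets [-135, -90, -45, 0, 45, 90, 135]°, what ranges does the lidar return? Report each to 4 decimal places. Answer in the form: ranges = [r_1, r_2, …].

ranges = [0.7143, 1.3800, 5.6733, 3.8221, 2.0091, 0.6004, 0.5383]

beam 1: φ=-135°, α=195°
  d=(-0.9659,-0.2588)  start (1,6)  tX=0.7143 tY=1.8546  stride 1/|dx|=1.0353 1/|dy|=3.8637
    cross x-line → (0,6), t=0.7143 (wall)
  → r_1 = 0.7143
beam 2: φ=-90°, α=240°
  d=(-0.5000,-0.8660)  start (1,6)  tX=1.3800 tY=0.5543  stride 1/|dx|=2.0000 1/|dy|=1.1547
    cross y-line → (1,5), t=0.5543
    cross x-line → (0,5), t=1.3800 (wall)
  → r_2 = 1.3800
beam 3: φ=-45°, α=285°
  d=(0.2588,-0.9659)  start (1,6)  tX=1.1977 tY=0.4969  stride 1/|dx|=3.8637 1/|dy|=1.0353
    cross y-line → (1,5), t=0.4969
    cross x-line → (2,5), t=1.1977
    cross y-line → (2,4), t=1.5322
    cross y-line → (2,3), t=2.5675
    cross y-line → (2,2), t=3.6028
    cross y-line → (2,1), t=4.6380
    cross x-line → (3,1), t=5.0615
    cross y-line → (3,0), t=5.6733 (wall)
  → r_3 = 5.6733
beam 4: φ=0°, α=330°
  d=(0.8660,-0.5000)  start (1,6)  tX=0.3580 tY=0.9600  stride 1/|dx|=1.1547 1/|dy|=2.0000
    cross x-line → (2,6), t=0.3580
    cross y-line → (2,5), t=0.9600
    cross x-line → (3,5), t=1.5127
    cross x-line → (4,5), t=2.6674
    cross y-line → (4,4), t=2.9600
    cross x-line → (5,4), t=3.8221 (wall)
  → r_4 = 3.8221
beam 5: φ=45°, α=15°
  d=(0.9659,0.2588)  start (1,6)  tX=0.3209 tY=2.0091  stride 1/|dx|=1.0353 1/|dy|=3.8637
    cross x-line → (2,6), t=0.3209
    cross x-line → (3,6), t=1.3562
    cross y-line → (3,7), t=2.0091 (wall)
  → r_5 = 2.0091
beam 6: φ=90°, α=60°
  d=(0.5000,0.8660)  start (1,6)  tX=0.6200 tY=0.6004  stride 1/|dx|=2.0000 1/|dy|=1.1547
    cross y-line → (1,7), t=0.6004 (wall)
  → r_6 = 0.6004
beam 7: φ=135°, α=105°
  d=(-0.2588,0.9659)  start (1,6)  tX=2.6660 tY=0.5383  stride 1/|dx|=3.8637 1/|dy|=1.0353
    cross y-line → (1,7), t=0.5383 (wall)
  → r_7 = 0.5383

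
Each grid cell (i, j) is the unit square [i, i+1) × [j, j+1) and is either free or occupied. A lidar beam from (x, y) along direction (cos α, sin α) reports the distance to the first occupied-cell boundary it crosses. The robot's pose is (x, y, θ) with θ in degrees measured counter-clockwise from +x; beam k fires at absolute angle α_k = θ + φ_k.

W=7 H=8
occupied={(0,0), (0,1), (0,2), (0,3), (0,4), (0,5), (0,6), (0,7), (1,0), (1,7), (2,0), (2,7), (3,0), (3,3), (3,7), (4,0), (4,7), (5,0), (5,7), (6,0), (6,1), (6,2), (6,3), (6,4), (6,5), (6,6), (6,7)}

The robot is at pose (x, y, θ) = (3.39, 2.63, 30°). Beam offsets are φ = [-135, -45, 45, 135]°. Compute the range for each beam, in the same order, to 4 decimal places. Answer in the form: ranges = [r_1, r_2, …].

beam 1: φ=-135°, α=255°
  direction (-0.2588, -0.9659); cell (3,2); t to first gridline: x 1.5068, y 0.6522 (then +3.8637 / +1.0353)
    (3,1) via y @ 0.6522
    (2,1) via x @ 1.5068
    (2,0) via y @ 1.6875  # hit
  → r_1 = 1.6875
beam 2: φ=-45°, α=345°
  direction (0.9659, -0.2588); cell (3,2); t to first gridline: x 0.6315, y 2.4341 (then +1.0353 / +3.8637)
    (4,2) via x @ 0.6315
    (5,2) via x @ 1.6668
    (5,1) via y @ 2.4341
    (6,1) via x @ 2.7021  # hit
  → r_2 = 2.7021
beam 3: φ=45°, α=75°
  direction (0.2588, 0.9659); cell (3,2); t to first gridline: x 2.3569, y 0.3831 (then +3.8637 / +1.0353)
    (3,3) via y @ 0.3831  # hit
  → r_3 = 0.3831
beam 4: φ=135°, α=165°
  direction (-0.9659, 0.2588); cell (3,2); t to first gridline: x 0.4038, y 1.4296 (then +1.0353 / +3.8637)
    (2,2) via x @ 0.4038
    (2,3) via y @ 1.4296
    (1,3) via x @ 1.4390
    (0,3) via x @ 2.4743  # hit
  → r_4 = 2.4743

ranges = [1.6875, 2.7021, 0.3831, 2.4743]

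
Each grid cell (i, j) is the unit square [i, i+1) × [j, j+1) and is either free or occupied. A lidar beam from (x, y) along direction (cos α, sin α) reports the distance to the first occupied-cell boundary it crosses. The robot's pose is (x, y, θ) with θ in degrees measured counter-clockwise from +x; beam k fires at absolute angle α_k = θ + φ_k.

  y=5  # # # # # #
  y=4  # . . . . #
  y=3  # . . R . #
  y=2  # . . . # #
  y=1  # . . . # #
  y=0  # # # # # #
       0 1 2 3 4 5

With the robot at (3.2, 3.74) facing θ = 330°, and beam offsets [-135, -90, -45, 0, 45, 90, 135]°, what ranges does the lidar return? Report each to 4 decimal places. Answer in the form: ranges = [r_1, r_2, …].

beam 1: φ=-135°, α=195°
  direction (-0.9659, -0.2588); cell (3,3); t to first gridline: x 0.2071, y 2.8591 (then +1.0353 / +3.8637)
    (2,3) via x @ 0.2071
    (1,3) via x @ 1.2423
    (0,3) via x @ 2.2776  # hit
  → r_1 = 2.2776
beam 2: φ=-90°, α=240°
  direction (-0.5000, -0.8660); cell (3,3); t to first gridline: x 0.4000, y 0.8545 (then +2.0000 / +1.1547)
    (2,3) via x @ 0.4000
    (2,2) via y @ 0.8545
    (2,1) via y @ 2.0092
    (1,1) via x @ 2.4000
    (1,0) via y @ 3.1639  # hit
  → r_2 = 3.1639
beam 3: φ=-45°, α=285°
  direction (0.2588, -0.9659); cell (3,3); t to first gridline: x 3.0910, y 0.7661 (then +3.8637 / +1.0353)
    (3,2) via y @ 0.7661
    (3,1) via y @ 1.8014
    (3,0) via y @ 2.8367  # hit
  → r_3 = 2.8367
beam 4: φ=0°, α=330°
  direction (0.8660, -0.5000); cell (3,3); t to first gridline: x 0.9238, y 1.4800 (then +1.1547 / +2.0000)
    (4,3) via x @ 0.9238
    (4,2) via y @ 1.4800  # hit
  → r_4 = 1.4800
beam 5: φ=45°, α=15°
  direction (0.9659, 0.2588); cell (3,3); t to first gridline: x 0.8282, y 1.0046 (then +1.0353 / +3.8637)
    (4,3) via x @ 0.8282
    (4,4) via y @ 1.0046
    (5,4) via x @ 1.8635  # hit
  → r_5 = 1.8635
beam 6: φ=90°, α=60°
  direction (0.5000, 0.8660); cell (3,3); t to first gridline: x 1.6000, y 0.3002 (then +2.0000 / +1.1547)
    (3,4) via y @ 0.3002
    (3,5) via y @ 1.4549  # hit
  → r_6 = 1.4549
beam 7: φ=135°, α=105°
  direction (-0.2588, 0.9659); cell (3,3); t to first gridline: x 0.7727, y 0.2692 (then +3.8637 / +1.0353)
    (3,4) via y @ 0.2692
    (2,4) via x @ 0.7727
    (2,5) via y @ 1.3044  # hit
  → r_7 = 1.3044

ranges = [2.2776, 3.1639, 2.8367, 1.4800, 1.8635, 1.4549, 1.3044]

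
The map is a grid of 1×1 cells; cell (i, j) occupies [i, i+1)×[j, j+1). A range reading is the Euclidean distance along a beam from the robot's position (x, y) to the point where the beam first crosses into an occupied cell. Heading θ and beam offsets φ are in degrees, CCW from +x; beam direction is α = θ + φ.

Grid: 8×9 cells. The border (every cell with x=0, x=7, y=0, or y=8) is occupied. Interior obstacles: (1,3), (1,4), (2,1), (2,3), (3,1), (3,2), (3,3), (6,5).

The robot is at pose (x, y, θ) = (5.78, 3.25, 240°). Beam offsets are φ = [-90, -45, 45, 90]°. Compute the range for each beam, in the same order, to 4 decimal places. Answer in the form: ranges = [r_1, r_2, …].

ranges = [5.5195, 1.8428, 2.3294, 1.4087]

beam 1: φ=-90°, α=150°
  dir = (cos 150°, sin 150°) = (-0.8660, 0.5000); from cell (5,3)
  next x-line at t=0.9007, next y-line at t=1.5000; Δt_x=1.1547, Δt_y=2.0000
    x: enter (4,3) at t=0.9007
    y: enter (4,4) at t=1.5000
    x: enter (3,4) at t=2.0554
    x: enter (2,4) at t=3.2101
    y: enter (2,5) at t=3.5000
    x: enter (1,5) at t=4.3648
    y: enter (1,6) at t=5.5000
    x: enter (0,6) at t=5.5195 ← occupied
  → r_1 = 5.5195
beam 2: φ=-45°, α=195°
  dir = (cos 195°, sin 195°) = (-0.9659, -0.2588); from cell (5,3)
  next x-line at t=0.8075, next y-line at t=0.9659; Δt_x=1.0353, Δt_y=3.8637
    x: enter (4,3) at t=0.8075
    y: enter (4,2) at t=0.9659
    x: enter (3,2) at t=1.8428 ← occupied
  → r_2 = 1.8428
beam 3: φ=45°, α=285°
  dir = (cos 285°, sin 285°) = (0.2588, -0.9659); from cell (5,3)
  next x-line at t=0.8500, next y-line at t=0.2588; Δt_x=3.8637, Δt_y=1.0353
    y: enter (5,2) at t=0.2588
    x: enter (6,2) at t=0.8500
    y: enter (6,1) at t=1.2941
    y: enter (6,0) at t=2.3294 ← occupied
  → r_3 = 2.3294
beam 4: φ=90°, α=330°
  dir = (cos 330°, sin 330°) = (0.8660, -0.5000); from cell (5,3)
  next x-line at t=0.2540, next y-line at t=0.5000; Δt_x=1.1547, Δt_y=2.0000
    x: enter (6,3) at t=0.2540
    y: enter (6,2) at t=0.5000
    x: enter (7,2) at t=1.4087 ← occupied
  → r_4 = 1.4087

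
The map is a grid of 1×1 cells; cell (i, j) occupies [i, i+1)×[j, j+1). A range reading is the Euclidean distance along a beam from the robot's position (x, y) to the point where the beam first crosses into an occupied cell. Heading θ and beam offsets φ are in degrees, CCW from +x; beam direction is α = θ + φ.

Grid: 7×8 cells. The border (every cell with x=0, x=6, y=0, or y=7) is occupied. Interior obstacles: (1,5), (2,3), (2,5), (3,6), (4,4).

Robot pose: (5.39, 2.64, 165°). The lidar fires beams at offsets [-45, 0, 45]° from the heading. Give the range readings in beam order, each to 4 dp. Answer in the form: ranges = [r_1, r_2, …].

ranges = [1.5704, 2.4743, 3.2800]

beam 1: φ=-45°, α=120°
  dir = (cos 120°, sin 120°) = (-0.5000, 0.8660); from cell (5,2)
  next x-line at t=0.7800, next y-line at t=0.4157; Δt_x=2.0000, Δt_y=1.1547
    y: enter (5,3) at t=0.4157
    x: enter (4,3) at t=0.7800
    y: enter (4,4) at t=1.5704 ← occupied
  → r_1 = 1.5704
beam 2: φ=0°, α=165°
  dir = (cos 165°, sin 165°) = (-0.9659, 0.2588); from cell (5,2)
  next x-line at t=0.4038, next y-line at t=1.3909; Δt_x=1.0353, Δt_y=3.8637
    x: enter (4,2) at t=0.4038
    y: enter (4,3) at t=1.3909
    x: enter (3,3) at t=1.4390
    x: enter (2,3) at t=2.4743 ← occupied
  → r_2 = 2.4743
beam 3: φ=45°, α=210°
  dir = (cos 210°, sin 210°) = (-0.8660, -0.5000); from cell (5,2)
  next x-line at t=0.4503, next y-line at t=1.2800; Δt_x=1.1547, Δt_y=2.0000
    x: enter (4,2) at t=0.4503
    y: enter (4,1) at t=1.2800
    x: enter (3,1) at t=1.6050
    x: enter (2,1) at t=2.7597
    y: enter (2,0) at t=3.2800 ← occupied
  → r_3 = 3.2800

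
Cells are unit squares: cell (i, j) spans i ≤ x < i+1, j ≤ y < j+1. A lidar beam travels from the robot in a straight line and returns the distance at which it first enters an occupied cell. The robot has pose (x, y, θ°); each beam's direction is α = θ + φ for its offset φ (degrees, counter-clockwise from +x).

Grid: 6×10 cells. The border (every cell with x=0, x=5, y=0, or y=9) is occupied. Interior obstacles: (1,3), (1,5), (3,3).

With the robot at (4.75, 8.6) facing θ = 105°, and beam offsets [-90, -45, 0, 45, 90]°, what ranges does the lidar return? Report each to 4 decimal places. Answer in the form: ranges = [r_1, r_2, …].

ranges = [0.2588, 0.4619, 0.4141, 0.8000, 3.8823]

beam 1: φ=-90°, α=15°
  direction (0.9659, 0.2588); cell (4,8); t to first gridline: x 0.2588, y 1.5455 (then +1.0353 / +3.8637)
    (5,8) via x @ 0.2588  # hit
  → r_1 = 0.2588
beam 2: φ=-45°, α=60°
  direction (0.5000, 0.8660); cell (4,8); t to first gridline: x 0.5000, y 0.4619 (then +2.0000 / +1.1547)
    (4,9) via y @ 0.4619  # hit
  → r_2 = 0.4619
beam 3: φ=0°, α=105°
  direction (-0.2588, 0.9659); cell (4,8); t to first gridline: x 2.8978, y 0.4141 (then +3.8637 / +1.0353)
    (4,9) via y @ 0.4141  # hit
  → r_3 = 0.4141
beam 4: φ=45°, α=150°
  direction (-0.8660, 0.5000); cell (4,8); t to first gridline: x 0.8660, y 0.8000 (then +1.1547 / +2.0000)
    (4,9) via y @ 0.8000  # hit
  → r_4 = 0.8000
beam 5: φ=90°, α=195°
  direction (-0.9659, -0.2588); cell (4,8); t to first gridline: x 0.7765, y 2.3182 (then +1.0353 / +3.8637)
    (3,8) via x @ 0.7765
    (2,8) via x @ 1.8117
    (2,7) via y @ 2.3182
    (1,7) via x @ 2.8470
    (0,7) via x @ 3.8823  # hit
  → r_5 = 3.8823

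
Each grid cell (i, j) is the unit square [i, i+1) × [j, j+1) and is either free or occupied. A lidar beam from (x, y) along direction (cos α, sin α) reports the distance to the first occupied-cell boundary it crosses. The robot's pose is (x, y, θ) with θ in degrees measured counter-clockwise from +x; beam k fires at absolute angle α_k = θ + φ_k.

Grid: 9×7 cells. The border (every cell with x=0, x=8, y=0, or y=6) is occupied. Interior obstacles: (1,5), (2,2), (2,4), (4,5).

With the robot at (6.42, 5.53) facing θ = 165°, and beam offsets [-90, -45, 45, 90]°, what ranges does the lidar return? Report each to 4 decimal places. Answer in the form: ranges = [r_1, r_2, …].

beam 1: φ=-90°, α=75°
  d=(0.2588,0.9659)  start (6,5)  tX=2.2409 tY=0.4866  stride 1/|dx|=3.8637 1/|dy|=1.0353
    cross y-line → (6,6), t=0.4866 (wall)
  → r_1 = 0.4866
beam 2: φ=-45°, α=120°
  d=(-0.5000,0.8660)  start (6,5)  tX=0.8400 tY=0.5427  stride 1/|dx|=2.0000 1/|dy|=1.1547
    cross y-line → (6,6), t=0.5427 (wall)
  → r_2 = 0.5427
beam 3: φ=45°, α=210°
  d=(-0.8660,-0.5000)  start (6,5)  tX=0.4850 tY=1.0600  stride 1/|dx|=1.1547 1/|dy|=2.0000
    cross x-line → (5,5), t=0.4850
    cross y-line → (5,4), t=1.0600
    cross x-line → (4,4), t=1.6397
    cross x-line → (3,4), t=2.7944
    cross y-line → (3,3), t=3.0600
    cross x-line → (2,3), t=3.9491
    cross y-line → (2,2), t=5.0600 (wall)
  → r_3 = 5.0600
beam 4: φ=90°, α=255°
  d=(-0.2588,-0.9659)  start (6,5)  tX=1.6228 tY=0.5487  stride 1/|dx|=3.8637 1/|dy|=1.0353
    cross y-line → (6,4), t=0.5487
    cross y-line → (6,3), t=1.5840
    cross x-line → (5,3), t=1.6228
    cross y-line → (5,2), t=2.6192
    cross y-line → (5,1), t=3.6545
    cross y-line → (5,0), t=4.6898 (wall)
  → r_4 = 4.6898

ranges = [0.4866, 0.5427, 5.0600, 4.6898]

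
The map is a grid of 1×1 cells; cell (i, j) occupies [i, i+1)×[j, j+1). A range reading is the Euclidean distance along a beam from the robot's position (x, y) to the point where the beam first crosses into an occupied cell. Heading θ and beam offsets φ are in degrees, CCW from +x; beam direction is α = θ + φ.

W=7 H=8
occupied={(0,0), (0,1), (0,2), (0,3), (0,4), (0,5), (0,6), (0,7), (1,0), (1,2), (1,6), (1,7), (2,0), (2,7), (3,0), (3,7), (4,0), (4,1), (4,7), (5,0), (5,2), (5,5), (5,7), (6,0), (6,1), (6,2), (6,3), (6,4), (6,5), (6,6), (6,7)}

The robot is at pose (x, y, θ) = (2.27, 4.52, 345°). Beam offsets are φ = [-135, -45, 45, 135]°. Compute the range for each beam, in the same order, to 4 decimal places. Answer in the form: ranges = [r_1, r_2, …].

ranges = [1.4665, 3.4600, 4.3070, 1.7090]

beam 1: φ=-135°, α=210°
  dir = (cos 210°, sin 210°) = (-0.8660, -0.5000); from cell (2,4)
  next x-line at t=0.3118, next y-line at t=1.0400; Δt_x=1.1547, Δt_y=2.0000
    x: enter (1,4) at t=0.3118
    y: enter (1,3) at t=1.0400
    x: enter (0,3) at t=1.4665 ← occupied
  → r_1 = 1.4665
beam 2: φ=-45°, α=300°
  dir = (cos 300°, sin 300°) = (0.5000, -0.8660); from cell (2,4)
  next x-line at t=1.4600, next y-line at t=0.6004; Δt_x=2.0000, Δt_y=1.1547
    y: enter (2,3) at t=0.6004
    x: enter (3,3) at t=1.4600
    y: enter (3,2) at t=1.7551
    y: enter (3,1) at t=2.9098
    x: enter (4,1) at t=3.4600 ← occupied
  → r_2 = 3.4600
beam 3: φ=45°, α=30°
  dir = (cos 30°, sin 30°) = (0.8660, 0.5000); from cell (2,4)
  next x-line at t=0.8429, next y-line at t=0.9600; Δt_x=1.1547, Δt_y=2.0000
    x: enter (3,4) at t=0.8429
    y: enter (3,5) at t=0.9600
    x: enter (4,5) at t=1.9976
    y: enter (4,6) at t=2.9600
    x: enter (5,6) at t=3.1523
    x: enter (6,6) at t=4.3070 ← occupied
  → r_3 = 4.3070
beam 4: φ=135°, α=120°
  dir = (cos 120°, sin 120°) = (-0.5000, 0.8660); from cell (2,4)
  next x-line at t=0.5400, next y-line at t=0.5543; Δt_x=2.0000, Δt_y=1.1547
    x: enter (1,4) at t=0.5400
    y: enter (1,5) at t=0.5543
    y: enter (1,6) at t=1.7090 ← occupied
  → r_4 = 1.7090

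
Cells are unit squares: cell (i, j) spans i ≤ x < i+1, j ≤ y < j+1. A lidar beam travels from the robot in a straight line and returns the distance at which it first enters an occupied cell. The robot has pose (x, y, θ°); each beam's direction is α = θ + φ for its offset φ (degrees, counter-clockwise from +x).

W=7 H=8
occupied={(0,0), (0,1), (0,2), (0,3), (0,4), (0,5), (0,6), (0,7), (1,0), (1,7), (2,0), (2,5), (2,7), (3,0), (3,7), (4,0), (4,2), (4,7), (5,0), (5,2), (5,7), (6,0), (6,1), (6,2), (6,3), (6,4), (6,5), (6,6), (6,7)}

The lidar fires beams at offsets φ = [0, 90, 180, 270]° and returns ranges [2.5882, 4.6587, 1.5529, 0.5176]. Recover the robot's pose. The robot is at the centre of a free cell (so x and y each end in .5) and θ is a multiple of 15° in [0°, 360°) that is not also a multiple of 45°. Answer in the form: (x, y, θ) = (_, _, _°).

(x, y, θ) = (5.5, 4.5, 105°)

Enumerate (i+0.5, j+0.5, θ) over the 27 free cells and 16 admissible headings. For each, cast all 4 beams and compare to the given ranges.
  (5.5, 1.5, 105°): beam 1 = 0.5176 ≠ 2.5882 ✗
  (3.5, 2.5, 300°): beam 1 = 1.7321 ≠ 2.5882 ✗
  (5.5, 4.5, 75°): beam 1 = 1.9319 ≠ 2.5882 ✗
  (1.5, 2.5, 15°): beam 1 = 4.6587 ≠ 2.5882 ✗
  (4.5, 5.5, 105°): beam 1 = 1.5529 ≠ 2.5882 ✗
  …
  (5.5, 4.5, 105°): r_1=2.5882, r_2=4.6587, r_3=1.5529, r_4=0.5176 — all match ✓
Unique over the lattice → pose = (5.5, 4.5, 105°).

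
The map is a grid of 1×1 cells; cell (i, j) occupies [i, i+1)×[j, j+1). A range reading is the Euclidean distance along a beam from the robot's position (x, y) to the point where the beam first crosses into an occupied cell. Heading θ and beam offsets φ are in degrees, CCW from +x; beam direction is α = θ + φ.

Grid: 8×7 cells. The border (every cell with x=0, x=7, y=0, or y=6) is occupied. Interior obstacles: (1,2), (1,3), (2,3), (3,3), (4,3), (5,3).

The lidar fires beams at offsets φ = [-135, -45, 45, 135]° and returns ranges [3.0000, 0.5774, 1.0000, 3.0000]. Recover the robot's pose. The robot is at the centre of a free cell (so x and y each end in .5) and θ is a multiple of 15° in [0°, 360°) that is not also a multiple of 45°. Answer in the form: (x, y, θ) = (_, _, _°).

The pose lattice has 24·16 = 384 candidates. Test each by forward raycasting.
  (5.5, 5.5, 210°): beam 1 = 0.5176 ≠ 3.0000 ✗
  (5.5, 2.5, 345°): beam 2 = 1.7321 ≠ 0.5774 ✗
  (3.5, 2.5, 75°): beam 1 = 1.7321 ≠ 3.0000 ✗
  (6.5, 2.5, 150°): beam 1 = 0.5176 ≠ 3.0000 ✗
  (4.5, 4.5, 345°): beam 1 = 1.0000 ≠ 3.0000 ✗
  …
  (5.5, 1.5, 285°): r_1=3.0000, r_2=0.5774, r_3=1.0000, r_4=3.0000 — all match ✓
No second candidate reproduces the full scan.

(x, y, θ) = (5.5, 1.5, 285°)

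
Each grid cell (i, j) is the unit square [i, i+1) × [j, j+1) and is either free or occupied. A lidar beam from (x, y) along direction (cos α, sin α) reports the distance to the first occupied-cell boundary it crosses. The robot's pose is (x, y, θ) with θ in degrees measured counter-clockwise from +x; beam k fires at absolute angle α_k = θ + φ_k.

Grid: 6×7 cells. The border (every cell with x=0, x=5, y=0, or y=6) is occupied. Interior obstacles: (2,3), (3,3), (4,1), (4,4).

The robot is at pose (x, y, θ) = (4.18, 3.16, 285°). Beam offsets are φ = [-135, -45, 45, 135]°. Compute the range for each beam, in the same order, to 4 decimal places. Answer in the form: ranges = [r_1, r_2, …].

ranges = [0.2078, 2.4942, 0.9469, 0.9699]

beam 1: φ=-135°, α=150°
  cosα=-0.8660 sinα=0.5000 | (4,3) | tMaxX 0.2078 tMaxY 1.6800 | tΔX 1.1547 tΔY 2.0000
    t=0.2078 [x] (3,3) — stop
  → r_1 = 0.2078
beam 2: φ=-45°, α=240°
  cosα=-0.5000 sinα=-0.8660 | (4,3) | tMaxX 0.3600 tMaxY 0.1848 | tΔX 2.0000 tΔY 1.1547
    t=0.1848 [y] (4,2)
    t=0.3600 [x] (3,2)
    t=1.3395 [y] (3,1)
    t=2.3600 [x] (2,1)
    t=2.4942 [y] (2,0) — stop
  → r_2 = 2.4942
beam 3: φ=45°, α=330°
  cosα=0.8660 sinα=-0.5000 | (4,3) | tMaxX 0.9469 tMaxY 0.3200 | tΔX 1.1547 tΔY 2.0000
    t=0.3200 [y] (4,2)
    t=0.9469 [x] (5,2) — stop
  → r_3 = 0.9469
beam 4: φ=135°, α=60°
  cosα=0.5000 sinα=0.8660 | (4,3) | tMaxX 1.6400 tMaxY 0.9699 | tΔX 2.0000 tΔY 1.1547
    t=0.9699 [y] (4,4) — stop
  → r_4 = 0.9699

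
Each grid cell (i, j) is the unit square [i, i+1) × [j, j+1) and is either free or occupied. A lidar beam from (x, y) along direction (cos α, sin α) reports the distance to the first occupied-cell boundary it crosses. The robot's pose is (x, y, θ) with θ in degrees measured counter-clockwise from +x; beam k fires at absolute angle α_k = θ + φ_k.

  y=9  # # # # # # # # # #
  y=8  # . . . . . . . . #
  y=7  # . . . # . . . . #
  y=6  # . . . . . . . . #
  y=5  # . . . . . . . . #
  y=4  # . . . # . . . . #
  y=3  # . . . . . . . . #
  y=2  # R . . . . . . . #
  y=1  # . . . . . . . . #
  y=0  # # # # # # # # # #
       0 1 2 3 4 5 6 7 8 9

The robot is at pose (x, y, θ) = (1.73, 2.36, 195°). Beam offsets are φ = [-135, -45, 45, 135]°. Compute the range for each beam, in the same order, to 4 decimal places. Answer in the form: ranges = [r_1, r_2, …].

beam 1: φ=-135°, α=60°
  cosα=0.5000 sinα=0.8660 | (1,2) | tMaxX 0.5400 tMaxY 0.7390 | tΔX 2.0000 tΔY 1.1547
    t=0.5400 [x] (2,2)
    t=0.7390 [y] (2,3)
    t=1.8937 [y] (2,4)
    t=2.5400 [x] (3,4)
    t=3.0484 [y] (3,5)
    t=4.2031 [y] (3,6)
    t=4.5400 [x] (4,6)
    t=5.3578 [y] (4,7) — stop
  → r_1 = 5.3578
beam 2: φ=-45°, α=150°
  cosα=-0.8660 sinα=0.5000 | (1,2) | tMaxX 0.8429 tMaxY 1.2800 | tΔX 1.1547 tΔY 2.0000
    t=0.8429 [x] (0,2) — stop
  → r_2 = 0.8429
beam 3: φ=45°, α=240°
  cosα=-0.5000 sinα=-0.8660 | (1,2) | tMaxX 1.4600 tMaxY 0.4157 | tΔX 2.0000 tΔY 1.1547
    t=0.4157 [y] (1,1)
    t=1.4600 [x] (0,1) — stop
  → r_3 = 1.4600
beam 4: φ=135°, α=330°
  cosα=0.8660 sinα=-0.5000 | (1,2) | tMaxX 0.3118 tMaxY 0.7200 | tΔX 1.1547 tΔY 2.0000
    t=0.3118 [x] (2,2)
    t=0.7200 [y] (2,1)
    t=1.4665 [x] (3,1)
    t=2.6212 [x] (4,1)
    t=2.7200 [y] (4,0) — stop
  → r_4 = 2.7200

ranges = [5.3578, 0.8429, 1.4600, 2.7200]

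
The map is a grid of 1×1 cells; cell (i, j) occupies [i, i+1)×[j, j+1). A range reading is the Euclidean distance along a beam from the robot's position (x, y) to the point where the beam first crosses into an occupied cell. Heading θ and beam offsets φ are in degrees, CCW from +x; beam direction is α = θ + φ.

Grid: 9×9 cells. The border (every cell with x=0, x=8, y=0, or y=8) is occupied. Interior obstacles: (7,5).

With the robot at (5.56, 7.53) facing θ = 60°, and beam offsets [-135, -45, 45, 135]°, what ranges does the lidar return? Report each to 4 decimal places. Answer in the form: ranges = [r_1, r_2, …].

ranges = [6.7604, 1.8159, 0.4866, 4.7209]

beam 1: φ=-135°, α=285°
  d=(0.2588,-0.9659)  start (5,7)  tX=1.7000 tY=0.5487  stride 1/|dx|=3.8637 1/|dy|=1.0353
    cross y-line → (5,6), t=0.5487
    cross y-line → (5,5), t=1.5840
    cross x-line → (6,5), t=1.7000
    cross y-line → (6,4), t=2.6192
    cross y-line → (6,3), t=3.6545
    cross y-line → (6,2), t=4.6898
    cross x-line → (7,2), t=5.5637
    cross y-line → (7,1), t=5.7251
    cross y-line → (7,0), t=6.7604 (wall)
  → r_1 = 6.7604
beam 2: φ=-45°, α=15°
  d=(0.9659,0.2588)  start (5,7)  tX=0.4555 tY=1.8159  stride 1/|dx|=1.0353 1/|dy|=3.8637
    cross x-line → (6,7), t=0.4555
    cross x-line → (7,7), t=1.4908
    cross y-line → (7,8), t=1.8159 (wall)
  → r_2 = 1.8159
beam 3: φ=45°, α=105°
  d=(-0.2588,0.9659)  start (5,7)  tX=2.1637 tY=0.4866  stride 1/|dx|=3.8637 1/|dy|=1.0353
    cross y-line → (5,8), t=0.4866 (wall)
  → r_3 = 0.4866
beam 4: φ=135°, α=195°
  d=(-0.9659,-0.2588)  start (5,7)  tX=0.5798 tY=2.0478  stride 1/|dx|=1.0353 1/|dy|=3.8637
    cross x-line → (4,7), t=0.5798
    cross x-line → (3,7), t=1.6150
    cross y-line → (3,6), t=2.0478
    cross x-line → (2,6), t=2.6503
    cross x-line → (1,6), t=3.6856
    cross x-line → (0,6), t=4.7209 (wall)
  → r_4 = 4.7209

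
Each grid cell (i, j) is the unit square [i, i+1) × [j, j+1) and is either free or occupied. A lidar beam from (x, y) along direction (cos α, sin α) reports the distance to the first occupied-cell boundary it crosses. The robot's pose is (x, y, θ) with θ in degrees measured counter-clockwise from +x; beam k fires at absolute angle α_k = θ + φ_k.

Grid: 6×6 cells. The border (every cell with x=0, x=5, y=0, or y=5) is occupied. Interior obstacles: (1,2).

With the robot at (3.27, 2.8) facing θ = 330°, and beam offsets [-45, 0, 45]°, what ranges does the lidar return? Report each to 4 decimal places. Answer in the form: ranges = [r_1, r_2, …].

beam 1: φ=-45°, α=285°
  dir = (cos 285°, sin 285°) = (0.2588, -0.9659); from cell (3,2)
  next x-line at t=2.8205, next y-line at t=0.8282; Δt_x=3.8637, Δt_y=1.0353
    y: enter (3,1) at t=0.8282
    y: enter (3,0) at t=1.8635 ← occupied
  → r_1 = 1.8635
beam 2: φ=0°, α=330°
  dir = (cos 330°, sin 330°) = (0.8660, -0.5000); from cell (3,2)
  next x-line at t=0.8429, next y-line at t=1.6000; Δt_x=1.1547, Δt_y=2.0000
    x: enter (4,2) at t=0.8429
    y: enter (4,1) at t=1.6000
    x: enter (5,1) at t=1.9976 ← occupied
  → r_2 = 1.9976
beam 3: φ=45°, α=15°
  dir = (cos 15°, sin 15°) = (0.9659, 0.2588); from cell (3,2)
  next x-line at t=0.7558, next y-line at t=0.7727; Δt_x=1.0353, Δt_y=3.8637
    x: enter (4,2) at t=0.7558
    y: enter (4,3) at t=0.7727
    x: enter (5,3) at t=1.7910 ← occupied
  → r_3 = 1.7910

ranges = [1.8635, 1.9976, 1.7910]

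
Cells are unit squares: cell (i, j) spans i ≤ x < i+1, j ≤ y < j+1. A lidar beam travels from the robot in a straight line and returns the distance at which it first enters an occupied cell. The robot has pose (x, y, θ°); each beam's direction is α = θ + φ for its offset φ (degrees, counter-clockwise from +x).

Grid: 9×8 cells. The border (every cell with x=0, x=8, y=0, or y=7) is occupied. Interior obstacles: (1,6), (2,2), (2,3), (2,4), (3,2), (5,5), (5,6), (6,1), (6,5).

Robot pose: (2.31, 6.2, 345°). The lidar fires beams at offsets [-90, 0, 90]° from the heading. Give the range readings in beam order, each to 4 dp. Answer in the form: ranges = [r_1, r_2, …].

ranges = [5.0615, 2.7849, 0.8282]

beam 1: φ=-90°, α=255°
  cosα=-0.2588 sinα=-0.9659 | (2,6) | tMaxX 1.1977 tMaxY 0.2071 | tΔX 3.8637 tΔY 1.0353
    t=0.2071 [y] (2,5)
    t=1.1977 [x] (1,5)
    t=1.2423 [y] (1,4)
    t=2.2776 [y] (1,3)
    t=3.3129 [y] (1,2)
    t=4.3482 [y] (1,1)
    t=5.0615 [x] (0,1) — stop
  → r_1 = 5.0615
beam 2: φ=0°, α=345°
  cosα=0.9659 sinα=-0.2588 | (2,6) | tMaxX 0.7143 tMaxY 0.7727 | tΔX 1.0353 tΔY 3.8637
    t=0.7143 [x] (3,6)
    t=0.7727 [y] (3,5)
    t=1.7496 [x] (4,5)
    t=2.7849 [x] (5,5) — stop
  → r_2 = 2.7849
beam 3: φ=90°, α=75°
  cosα=0.2588 sinα=0.9659 | (2,6) | tMaxX 2.6660 tMaxY 0.8282 | tΔX 3.8637 tΔY 1.0353
    t=0.8282 [y] (2,7) — stop
  → r_3 = 0.8282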